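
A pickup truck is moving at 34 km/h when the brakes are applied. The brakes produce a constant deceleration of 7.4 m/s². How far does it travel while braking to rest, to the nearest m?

34 km/h ÷ 3.6 = 9.4444 m/s.
Braking distance = v²/(2a) = 9.4444² / (2 × 7.400) = 89.197 / 14.800 = 6.027 m.

Braking distance ≈ 6 m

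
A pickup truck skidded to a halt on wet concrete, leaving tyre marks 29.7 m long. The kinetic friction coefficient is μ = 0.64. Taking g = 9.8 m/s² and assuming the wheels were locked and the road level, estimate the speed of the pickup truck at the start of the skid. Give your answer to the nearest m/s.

Deceleration a = μg = 0.64 × 9.8 = 6.272 m/s².
v = √(2a·d) = √(2 × 6.272 × 29.7) = √372.557 = 19.3017 m/s.

Initial speed ≈ 19 m/s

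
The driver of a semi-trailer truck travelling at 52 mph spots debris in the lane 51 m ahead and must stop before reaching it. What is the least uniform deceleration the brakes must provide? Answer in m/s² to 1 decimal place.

52 mph × 0.44704 = 23.2461 m/s.
v² = 2a·d ⇒ a = v²/(2d) = 23.2461² / (2 × 51.000) = 540.381 / 102.000 = 5.2979 m/s².

Required deceleration ≈ 5.3 m/s²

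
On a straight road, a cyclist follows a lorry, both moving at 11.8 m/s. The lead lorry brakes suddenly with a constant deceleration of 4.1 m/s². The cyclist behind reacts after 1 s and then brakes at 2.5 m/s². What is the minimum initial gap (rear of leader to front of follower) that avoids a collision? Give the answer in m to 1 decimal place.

Leader travels v²/(2a_L) = 139.240 / 8.200 = 16.980 m before stopping.
Follower covers v·t_r = 11.8000 × 1 = 11.800 m while reacting, then v²/(2a_F) = 139.240 / 5.000 = 27.848 m while braking, for a total of 11.800 + 27.848 = 39.648 m.
Since a_F ≤ a_L and the follower starts braking later, the follower is never slower than the leader, so the closest approach is when both have stopped.
Minimum gap = 39.648 − 16.980 = 22.668 m.

Minimum gap ≈ 22.7 m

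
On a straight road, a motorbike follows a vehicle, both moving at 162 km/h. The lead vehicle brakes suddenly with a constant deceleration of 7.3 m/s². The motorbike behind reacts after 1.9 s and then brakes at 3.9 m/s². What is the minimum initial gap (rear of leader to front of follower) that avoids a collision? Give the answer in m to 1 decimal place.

Minimum gap ≈ 206.4 m

162 km/h ÷ 3.6 = 45.0000 m/s.
Leader travels v²/(2a_L) = 2025.000 / 14.600 = 138.699 m before stopping.
Follower covers v·t_r = 45.0000 × 1.9 = 85.500 m while reacting, then v²/(2a_F) = 2025.000 / 7.800 = 259.615 m while braking, for a total of 85.500 + 259.615 = 345.115 m.
Since a_F ≤ a_L and the follower starts braking later, the follower is never slower than the leader, so the closest approach is when both have stopped.
Minimum gap = 345.115 − 138.699 = 206.416 m.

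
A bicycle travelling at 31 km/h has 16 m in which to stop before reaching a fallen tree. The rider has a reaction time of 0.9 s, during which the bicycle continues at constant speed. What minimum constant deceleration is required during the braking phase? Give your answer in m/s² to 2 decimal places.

Required deceleration ≈ 4.49 m/s²

31 km/h ÷ 3.6 = 8.6111 m/s.
Distance covered during reaction = 8.6111 × 0.9 = 7.750 m.
Distance available for braking: 16 − 7.750 = 8.250 m.
v² = 2a·d ⇒ a = v²/(2d) = 8.6111² / (2 × 8.250) = 74.151 / 16.500 = 4.4940 m/s².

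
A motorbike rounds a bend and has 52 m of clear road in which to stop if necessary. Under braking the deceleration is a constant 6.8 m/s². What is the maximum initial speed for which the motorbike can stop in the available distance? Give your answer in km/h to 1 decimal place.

v²/(2a) = d ⇒ v = √(2 × 6.800 × 52) = √707.20 = 26.5932 m/s.
26.5932 m/s × 3.6 = 95.736 km/h.

Maximum speed ≈ 95.7 km/h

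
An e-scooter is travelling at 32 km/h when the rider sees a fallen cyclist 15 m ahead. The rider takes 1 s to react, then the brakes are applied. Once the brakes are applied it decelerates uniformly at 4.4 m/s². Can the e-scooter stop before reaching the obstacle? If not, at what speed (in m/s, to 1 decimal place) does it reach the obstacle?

No — it strikes the obstacle at 5.0 m/s

32 km/h ÷ 3.6 = 8.8889 m/s.
Reaction distance = 8.8889 × 1 = 8.889 m.
Braking distance needed to stop: v²/(2a) = 79.013 / 8.800 = 8.979 m, so total needed = 8.889 + 8.979 = 17.868 m > 15 m — it cannot stop.
Distance remaining when braking begins: 15 − 8.889 = 6.111 m.
v² = v₀² − 2a·d = 79.013 − 2 × 4.400 × 6.111 = 25.236 m²/s².
v = √25.236 = 5.024 m/s.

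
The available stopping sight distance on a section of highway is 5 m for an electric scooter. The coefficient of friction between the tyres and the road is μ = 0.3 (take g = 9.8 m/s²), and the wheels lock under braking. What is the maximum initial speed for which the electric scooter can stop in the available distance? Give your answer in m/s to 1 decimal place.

Maximum speed ≈ 5.4 m/s

a = μg = 0.3 × 9.8 = 2.940 m/s².
v²/(2a) = d ⇒ v = √(2 × 2.940 × 5) = √29.40 = 5.4222 m/s.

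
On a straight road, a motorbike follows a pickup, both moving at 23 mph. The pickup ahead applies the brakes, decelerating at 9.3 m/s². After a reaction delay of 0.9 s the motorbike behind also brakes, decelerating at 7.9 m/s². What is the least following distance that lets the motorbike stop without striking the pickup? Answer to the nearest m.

Minimum gap ≈ 10 m

23 mph × 0.44704 = 10.2819 m/s.
Leader travels v²/(2a_L) = 105.717 / 18.600 = 5.684 m before stopping.
Follower covers v·t_r = 10.2819 × 0.9 = 9.254 m while reacting, then v²/(2a_F) = 105.717 / 15.800 = 6.691 m while braking, for a total of 9.254 + 6.691 = 15.945 m.
Since a_F ≤ a_L and the follower starts braking later, the follower is never slower than the leader, so the closest approach is when both have stopped.
Minimum gap = 15.945 − 5.684 = 10.261 m.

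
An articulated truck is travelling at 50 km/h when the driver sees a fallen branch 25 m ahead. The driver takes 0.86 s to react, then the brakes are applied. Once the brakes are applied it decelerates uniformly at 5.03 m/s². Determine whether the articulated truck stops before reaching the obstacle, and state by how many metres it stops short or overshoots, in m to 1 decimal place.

50 km/h ÷ 3.6 = 13.8889 m/s.
Reaction distance = 13.8889 × 0.86 = 11.944 m.
Braking distance = v²/(2a) = 192.902 / 10.060 = 19.175 m.
Total stopping distance = 11.944 + 19.175 = 31.119 m, vs 25 m available — it cannot stop in time and overshoots by 31.119 − 25 = 6.119 m.

No — it overshoots by 6.1 m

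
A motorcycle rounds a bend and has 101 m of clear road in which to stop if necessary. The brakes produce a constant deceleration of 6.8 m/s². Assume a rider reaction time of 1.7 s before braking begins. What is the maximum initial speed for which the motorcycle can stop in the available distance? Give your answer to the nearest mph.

Stopping distance: v·t_r + v²/(2a) = 101 with t_r = 1.7 s and a = 6.800 m/s².
So v² + 23.120 v − 1373.60 = 0.
Positive root: v = −a·t_r + √((a·t_r)² + 2a·d) = −11.560 + √(133.634 + 1373.60) = 27.2631 m/s.
27.2631 m/s ÷ 0.44704 = 60.986 mph.

Maximum speed ≈ 61 mph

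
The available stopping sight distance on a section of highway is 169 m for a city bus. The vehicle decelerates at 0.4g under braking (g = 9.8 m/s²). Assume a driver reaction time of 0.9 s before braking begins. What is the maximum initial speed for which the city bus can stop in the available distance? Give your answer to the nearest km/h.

a = 0.4 × 9.8 = 3.920 m/s².
Stopping distance: v·t_r + v²/(2a) = 169 with t_r = 0.9 s and a = 3.920 m/s².
So v² + 7.056 v − 1324.96 = 0.
Positive root: v = −a·t_r + √((a·t_r)² + 2a·d) = −3.528 + √(12.447 + 1324.96) = 33.0426 m/s.
33.0426 m/s × 3.6 = 118.953 km/h.

Maximum speed ≈ 119 km/h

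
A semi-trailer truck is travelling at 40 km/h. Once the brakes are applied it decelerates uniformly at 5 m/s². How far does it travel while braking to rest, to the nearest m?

40 km/h ÷ 3.6 = 11.1111 m/s.
Braking distance = v²/(2a) = 11.1111² / (2 × 5.000) = 123.457 / 10.000 = 12.346 m.

Braking distance ≈ 12 m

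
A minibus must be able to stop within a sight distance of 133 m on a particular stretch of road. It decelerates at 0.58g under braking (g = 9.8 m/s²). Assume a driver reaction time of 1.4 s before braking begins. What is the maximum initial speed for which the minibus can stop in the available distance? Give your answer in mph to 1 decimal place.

Maximum speed ≈ 71.0 mph

a = 0.58 × 9.8 = 5.684 m/s².
Stopping distance: v·t_r + v²/(2a) = 133 with t_r = 1.4 s and a = 5.684 m/s².
So v² + 15.915 v − 1511.94 = 0.
Positive root: v = −a·t_r + √((a·t_r)² + 2a·d) = −7.958 + √(63.330 + 1511.94) = 31.7317 m/s.
31.7317 m/s ÷ 0.44704 = 70.982 mph.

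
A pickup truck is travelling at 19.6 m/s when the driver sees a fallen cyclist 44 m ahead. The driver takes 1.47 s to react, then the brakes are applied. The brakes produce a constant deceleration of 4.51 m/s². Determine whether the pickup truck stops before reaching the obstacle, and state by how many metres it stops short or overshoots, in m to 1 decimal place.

No — it overshoots by 27.4 m

Reaction distance = 19.6000 × 1.47 = 28.812 m.
Braking distance = v²/(2a) = 384.160 / 9.020 = 42.590 m.
Total stopping distance = 28.812 + 42.590 = 71.402 m, vs 44 m available — it cannot stop in time and overshoots by 71.402 − 44 = 27.402 m.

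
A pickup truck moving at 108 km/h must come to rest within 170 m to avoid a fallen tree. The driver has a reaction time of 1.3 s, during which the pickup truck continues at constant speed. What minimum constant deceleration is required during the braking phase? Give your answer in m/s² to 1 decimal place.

Required deceleration ≈ 3.4 m/s²

108 km/h ÷ 3.6 = 30.0000 m/s.
Distance covered during reaction = 30.0000 × 1.3 = 39.000 m.
Distance available for braking: 170 − 39.000 = 131.000 m.
v² = 2a·d ⇒ a = v²/(2d) = 30.0000² / (2 × 131.000) = 900.000 / 262.000 = 3.4351 m/s².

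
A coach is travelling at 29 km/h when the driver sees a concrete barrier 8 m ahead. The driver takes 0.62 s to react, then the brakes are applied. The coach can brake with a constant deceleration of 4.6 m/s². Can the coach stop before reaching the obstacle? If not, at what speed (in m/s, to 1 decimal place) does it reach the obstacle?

No — it strikes the obstacle at 6.1 m/s

29 km/h ÷ 3.6 = 8.0556 m/s.
Reaction distance = 8.0556 × 0.62 = 4.994 m.
Braking distance needed to stop: v²/(2a) = 64.893 / 9.200 = 7.054 m, so total needed = 4.994 + 7.054 = 12.048 m > 8 m — it cannot stop.
Distance remaining when braking begins: 8 − 4.994 = 3.006 m.
v² = v₀² − 2a·d = 64.893 − 2 × 4.600 × 3.006 = 37.238 m²/s².
v = √37.238 = 6.102 m/s.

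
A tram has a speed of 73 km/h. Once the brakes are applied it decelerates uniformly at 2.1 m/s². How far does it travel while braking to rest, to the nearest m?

73 km/h ÷ 3.6 = 20.2778 m/s.
Braking distance = v²/(2a) = 20.2778² / (2 × 2.100) = 411.189 / 4.200 = 97.902 m.

Braking distance ≈ 98 m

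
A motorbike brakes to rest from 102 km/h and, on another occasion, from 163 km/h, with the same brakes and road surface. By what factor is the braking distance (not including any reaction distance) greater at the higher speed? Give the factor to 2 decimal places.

Factor ≈ 2.55

Braking distance d = v²/(2a), so with a fixed, d ∝ v².
Factor = (163/102)² = 1.5980² = 2.5536.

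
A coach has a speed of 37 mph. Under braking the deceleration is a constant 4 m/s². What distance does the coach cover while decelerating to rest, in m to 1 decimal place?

37 mph × 0.44704 = 16.5405 m/s.
Braking distance = v²/(2a) = 16.5405² / (2 × 4.000) = 273.588 / 8.000 = 34.199 m.

Braking distance ≈ 34.2 m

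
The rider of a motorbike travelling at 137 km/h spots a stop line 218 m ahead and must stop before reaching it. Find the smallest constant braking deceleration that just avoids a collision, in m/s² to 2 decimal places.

137 km/h ÷ 3.6 = 38.0556 m/s.
v² = 2a·d ⇒ a = v²/(2d) = 38.0556² / (2 × 218.000) = 1448.229 / 436.000 = 3.3216 m/s².

Required deceleration ≈ 3.32 m/s²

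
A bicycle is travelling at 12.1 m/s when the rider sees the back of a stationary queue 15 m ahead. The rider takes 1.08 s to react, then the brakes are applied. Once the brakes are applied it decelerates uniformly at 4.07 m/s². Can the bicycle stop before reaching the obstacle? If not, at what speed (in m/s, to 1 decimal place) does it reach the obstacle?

Reaction distance = 12.1000 × 1.08 = 13.068 m.
Braking distance needed to stop: v²/(2a) = 146.410 / 8.140 = 17.986 m, so total needed = 13.068 + 17.986 = 31.054 m > 15 m — it cannot stop.
Distance remaining when braking begins: 15 − 13.068 = 1.932 m.
v² = v₀² − 2a·d = 146.410 − 2 × 4.070 × 1.932 = 130.684 m²/s².
v = √130.684 = 11.432 m/s.

No — it strikes the obstacle at 11.4 m/s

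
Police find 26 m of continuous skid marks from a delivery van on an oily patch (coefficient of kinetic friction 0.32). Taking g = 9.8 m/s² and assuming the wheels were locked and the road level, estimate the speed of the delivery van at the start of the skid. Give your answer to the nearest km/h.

Deceleration a = μg = 0.32 × 9.8 = 3.136 m/s².
v = √(2a·d) = √(2 × 3.136 × 26) = √163.072 = 12.7700 m/s.
= 12.7700 × 3.6 = 45.972 km/h.

Initial speed ≈ 46 km/h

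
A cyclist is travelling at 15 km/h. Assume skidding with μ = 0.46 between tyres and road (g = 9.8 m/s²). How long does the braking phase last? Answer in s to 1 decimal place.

Braking time ≈ 0.9 s

15 km/h ÷ 3.6 = 4.1667 m/s.
a = μg = 0.46 × 9.8 = 4.508 m/s².
Braking time = v/a = 4.1667 / 4.508 = 0.924 s.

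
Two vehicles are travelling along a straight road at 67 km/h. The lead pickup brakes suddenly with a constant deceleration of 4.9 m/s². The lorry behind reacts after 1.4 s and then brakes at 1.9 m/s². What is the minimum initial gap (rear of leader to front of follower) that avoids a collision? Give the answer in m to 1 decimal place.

Minimum gap ≈ 81.9 m

67 km/h ÷ 3.6 = 18.6111 m/s.
Leader travels v²/(2a_L) = 346.373 / 9.800 = 35.344 m before stopping.
Follower covers v·t_r = 18.6111 × 1.4 = 26.056 m while reacting, then v²/(2a_F) = 346.373 / 3.800 = 91.151 m while braking, for a total of 26.056 + 91.151 = 117.207 m.
Since a_F ≤ a_L and the follower starts braking later, the follower is never slower than the leader, so the closest approach is when both have stopped.
Minimum gap = 117.207 − 35.344 = 81.863 m.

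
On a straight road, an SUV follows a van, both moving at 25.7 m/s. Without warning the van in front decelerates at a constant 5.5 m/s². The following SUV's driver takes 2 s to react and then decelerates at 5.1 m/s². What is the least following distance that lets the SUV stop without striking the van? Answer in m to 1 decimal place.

Minimum gap ≈ 56.1 m

Leader travels v²/(2a_L) = 660.490 / 11.000 = 60.045 m before stopping.
Follower covers v·t_r = 25.7000 × 2 = 51.400 m while reacting, then v²/(2a_F) = 660.490 / 10.200 = 64.754 m while braking, for a total of 51.400 + 64.754 = 116.154 m.
Since a_F ≤ a_L and the follower starts braking later, the follower is never slower than the leader, so the closest approach is when both have stopped.
Minimum gap = 116.154 − 60.045 = 56.109 m.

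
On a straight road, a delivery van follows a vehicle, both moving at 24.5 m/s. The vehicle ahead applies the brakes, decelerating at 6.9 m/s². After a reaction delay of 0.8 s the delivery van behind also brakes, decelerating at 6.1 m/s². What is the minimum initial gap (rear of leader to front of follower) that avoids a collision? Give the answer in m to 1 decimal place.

Leader travels v²/(2a_L) = 600.250 / 13.800 = 43.496 m before stopping.
Follower covers v·t_r = 24.5000 × 0.8 = 19.600 m while reacting, then v²/(2a_F) = 600.250 / 12.200 = 49.201 m while braking, for a total of 19.600 + 49.201 = 68.801 m.
Since a_F ≤ a_L and the follower starts braking later, the follower is never slower than the leader, so the closest approach is when both have stopped.
Minimum gap = 68.801 − 43.496 = 25.305 m.

Minimum gap ≈ 25.3 m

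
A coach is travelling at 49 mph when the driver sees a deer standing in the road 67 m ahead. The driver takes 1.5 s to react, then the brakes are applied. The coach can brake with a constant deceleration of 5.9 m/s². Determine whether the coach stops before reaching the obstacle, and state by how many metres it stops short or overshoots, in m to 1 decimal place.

49 mph × 0.44704 = 21.9050 m/s.
Reaction distance = 21.9050 × 1.5 = 32.858 m.
Braking distance = v²/(2a) = 479.829 / 11.800 = 40.663 m.
Total stopping distance = 32.858 + 40.663 = 73.521 m, vs 67 m available — it cannot stop in time and overshoots by 73.521 − 67 = 6.521 m.

No — it overshoots by 6.5 m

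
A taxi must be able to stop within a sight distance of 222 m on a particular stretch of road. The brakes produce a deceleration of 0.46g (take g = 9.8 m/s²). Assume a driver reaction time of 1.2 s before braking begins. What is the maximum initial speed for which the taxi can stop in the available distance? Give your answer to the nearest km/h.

a = 0.46 × 9.8 = 4.508 m/s².
Stopping distance: v·t_r + v²/(2a) = 222 with t_r = 1.2 s and a = 4.508 m/s².
So v² + 10.819 v − 2001.55 = 0.
Positive root: v = −a·t_r + √((a·t_r)² + 2a·d) = −5.410 + √(29.268 + 2001.55) = 39.6546 m/s.
39.6546 m/s × 3.6 = 142.757 km/h.

Maximum speed ≈ 143 km/h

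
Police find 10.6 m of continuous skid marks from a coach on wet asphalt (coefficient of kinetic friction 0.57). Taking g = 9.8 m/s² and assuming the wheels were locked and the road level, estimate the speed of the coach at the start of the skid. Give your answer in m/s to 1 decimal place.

Deceleration a = μg = 0.57 × 9.8 = 5.586 m/s².
v = √(2a·d) = √(2 × 5.586 × 10.6) = √118.423 = 10.8822 m/s.

Initial speed ≈ 10.9 m/s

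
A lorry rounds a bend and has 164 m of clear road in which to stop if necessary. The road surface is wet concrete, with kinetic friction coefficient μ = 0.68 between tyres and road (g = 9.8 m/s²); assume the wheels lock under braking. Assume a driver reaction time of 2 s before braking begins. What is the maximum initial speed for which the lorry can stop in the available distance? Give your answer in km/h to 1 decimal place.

Maximum speed ≈ 127.0 km/h

a = μg = 0.68 × 9.8 = 6.664 m/s².
Stopping distance: v·t_r + v²/(2a) = 164 with t_r = 2 s and a = 6.664 m/s².
So v² + 26.656 v − 2185.79 = 0.
Positive root: v = −a·t_r + √((a·t_r)² + 2a·d) = −13.328 + √(177.636 + 2185.79) = 35.2871 m/s.
35.2871 m/s × 3.6 = 127.034 km/h.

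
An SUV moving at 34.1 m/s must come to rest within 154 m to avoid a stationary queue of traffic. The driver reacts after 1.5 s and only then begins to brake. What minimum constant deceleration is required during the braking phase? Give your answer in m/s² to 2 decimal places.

Distance covered during reaction = 34.1000 × 1.5 = 51.150 m.
Distance available for braking: 154 − 51.150 = 102.850 m.
v² = 2a·d ⇒ a = v²/(2d) = 34.1000² / (2 × 102.850) = 1162.810 / 205.700 = 5.6529 m/s².

Required deceleration ≈ 5.65 m/s²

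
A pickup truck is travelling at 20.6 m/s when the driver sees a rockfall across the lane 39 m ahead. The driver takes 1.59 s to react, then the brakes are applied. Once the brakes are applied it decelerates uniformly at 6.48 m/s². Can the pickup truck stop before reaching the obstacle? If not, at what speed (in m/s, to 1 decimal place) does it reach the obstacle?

No — it strikes the obstacle at 18.5 m/s

Reaction distance = 20.6000 × 1.59 = 32.754 m.
Braking distance needed to stop: v²/(2a) = 424.360 / 12.960 = 32.744 m, so total needed = 32.754 + 32.744 = 65.498 m > 39 m — it cannot stop.
Distance remaining when braking begins: 39 − 32.754 = 6.246 m.
v² = v₀² − 2a·d = 424.360 − 2 × 6.480 × 6.246 = 343.412 m²/s².
v = √343.412 = 18.531 m/s.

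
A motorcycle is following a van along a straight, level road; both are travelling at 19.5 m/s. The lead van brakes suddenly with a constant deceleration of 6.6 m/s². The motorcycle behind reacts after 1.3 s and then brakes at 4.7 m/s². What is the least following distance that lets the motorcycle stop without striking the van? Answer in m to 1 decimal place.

Leader travels v²/(2a_L) = 380.250 / 13.200 = 28.807 m before stopping.
Follower covers v·t_r = 19.5000 × 1.3 = 25.350 m while reacting, then v²/(2a_F) = 380.250 / 9.400 = 40.452 m while braking, for a total of 25.350 + 40.452 = 65.802 m.
Since a_F ≤ a_L and the follower starts braking later, the follower is never slower than the leader, so the closest approach is when both have stopped.
Minimum gap = 65.802 − 28.807 = 36.995 m.

Minimum gap ≈ 37.0 m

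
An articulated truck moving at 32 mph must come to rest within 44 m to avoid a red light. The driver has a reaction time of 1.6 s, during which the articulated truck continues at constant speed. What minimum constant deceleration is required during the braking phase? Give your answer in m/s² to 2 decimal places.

Required deceleration ≈ 4.85 m/s²

32 mph × 0.44704 = 14.3053 m/s.
Distance covered during reaction = 14.3053 × 1.6 = 22.888 m.
Distance available for braking: 44 − 22.888 = 21.112 m.
v² = 2a·d ⇒ a = v²/(2d) = 14.3053² / (2 × 21.112) = 204.642 / 42.224 = 4.8466 m/s².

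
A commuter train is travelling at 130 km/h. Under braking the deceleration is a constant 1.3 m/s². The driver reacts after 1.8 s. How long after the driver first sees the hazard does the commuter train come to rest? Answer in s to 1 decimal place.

Total time ≈ 29.6 s

130 km/h ÷ 3.6 = 36.1111 m/s.
Braking time = v/a = 36.1111 / 1.300 = 27.778 s.
Total = 1.8 + 27.778 = 29.578 s.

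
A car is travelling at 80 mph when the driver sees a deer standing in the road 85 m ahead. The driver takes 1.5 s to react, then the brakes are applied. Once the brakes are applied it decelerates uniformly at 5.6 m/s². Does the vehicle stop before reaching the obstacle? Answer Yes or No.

No

80 mph × 0.44704 = 35.7632 m/s.
Reaction distance = 35.7632 × 1.5 = 53.645 m.
Braking distance = v²/(2a) = 1279.006 / 11.200 = 114.197 m.
Total stopping distance = 53.645 + 114.197 = 167.842 m, vs 85 m available — it cannot stop in time and overshoots by 167.842 − 85 = 82.842 m.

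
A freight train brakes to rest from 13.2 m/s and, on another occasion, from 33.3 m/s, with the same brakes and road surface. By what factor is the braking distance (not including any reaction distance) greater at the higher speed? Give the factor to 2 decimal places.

Factor ≈ 6.36

Braking distance d = v²/(2a), so with a fixed, d ∝ v².
Factor = (33.3/13.2)² = 2.5227² = 6.3640.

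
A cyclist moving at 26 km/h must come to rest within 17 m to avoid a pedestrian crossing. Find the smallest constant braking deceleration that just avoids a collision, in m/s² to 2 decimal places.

Required deceleration ≈ 1.53 m/s²

26 km/h ÷ 3.6 = 7.2222 m/s.
v² = 2a·d ⇒ a = v²/(2d) = 7.2222² / (2 × 17.000) = 52.160 / 34.000 = 1.5341 m/s².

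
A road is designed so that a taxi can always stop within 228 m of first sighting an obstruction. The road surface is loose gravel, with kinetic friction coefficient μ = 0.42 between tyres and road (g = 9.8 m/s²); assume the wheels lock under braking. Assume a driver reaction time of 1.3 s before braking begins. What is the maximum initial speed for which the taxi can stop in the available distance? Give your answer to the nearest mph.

a = μg = 0.42 × 9.8 = 4.116 m/s².
Stopping distance: v·t_r + v²/(2a) = 228 with t_r = 1.3 s and a = 4.116 m/s².
So v² + 10.702 v − 1876.90 = 0.
Positive root: v = −a·t_r + √((a·t_r)² + 2a·d) = −5.351 + √(28.633 + 1876.90) = 38.3014 m/s.
38.3014 m/s ÷ 0.44704 = 85.678 mph.

Maximum speed ≈ 86 mph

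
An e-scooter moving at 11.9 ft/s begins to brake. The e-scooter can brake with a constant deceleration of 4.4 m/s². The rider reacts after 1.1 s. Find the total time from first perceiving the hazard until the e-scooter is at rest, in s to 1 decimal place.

11.9 ft/s × 0.3048 = 3.6271 m/s.
Braking time = v/a = 3.6271 / 4.400 = 0.824 s.
Total = 1.1 + 0.824 = 1.924 s.

Total time ≈ 1.9 s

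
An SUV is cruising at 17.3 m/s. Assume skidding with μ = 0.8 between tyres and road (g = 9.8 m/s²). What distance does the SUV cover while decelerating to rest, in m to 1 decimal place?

a = μg = 0.8 × 9.8 = 7.840 m/s².
Braking distance = v²/(2a) = 17.3000² / (2 × 7.840) = 299.290 / 15.680 = 19.087 m.

Braking distance ≈ 19.1 m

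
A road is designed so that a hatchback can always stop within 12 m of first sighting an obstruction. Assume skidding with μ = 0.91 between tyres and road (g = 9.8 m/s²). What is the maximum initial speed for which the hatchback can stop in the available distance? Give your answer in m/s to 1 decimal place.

Maximum speed ≈ 14.6 m/s

a = μg = 0.91 × 9.8 = 8.918 m/s².
v²/(2a) = d ⇒ v = √(2 × 8.918 × 12) = √214.03 = 14.6298 m/s.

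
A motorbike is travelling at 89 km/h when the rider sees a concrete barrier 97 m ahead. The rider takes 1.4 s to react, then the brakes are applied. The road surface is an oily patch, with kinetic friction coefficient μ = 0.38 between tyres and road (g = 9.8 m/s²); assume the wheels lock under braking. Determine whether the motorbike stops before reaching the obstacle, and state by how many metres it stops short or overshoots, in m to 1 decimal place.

No — it overshoots by 19.7 m

89 km/h ÷ 3.6 = 24.7222 m/s.
a = μg = 0.38 × 9.8 = 3.724 m/s².
Reaction distance = 24.7222 × 1.4 = 34.611 m.
Braking distance = v²/(2a) = 611.187 / 7.448 = 82.061 m.
Total stopping distance = 34.611 + 82.061 = 116.672 m, vs 97 m available — it cannot stop in time and overshoots by 116.672 − 97 = 19.672 m.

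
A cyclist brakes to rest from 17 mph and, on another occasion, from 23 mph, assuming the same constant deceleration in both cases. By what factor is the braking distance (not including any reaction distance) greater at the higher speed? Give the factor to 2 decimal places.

Braking distance d = v²/(2a), so with a fixed, d ∝ v².
Factor = (23/17)² = 1.3529² = 1.8303.

Factor ≈ 1.83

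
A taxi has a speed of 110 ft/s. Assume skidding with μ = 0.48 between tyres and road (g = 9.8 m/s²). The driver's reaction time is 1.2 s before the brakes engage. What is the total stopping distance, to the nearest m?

Total stopping distance ≈ 160 m

110 ft/s × 0.3048 = 33.5280 m/s.
a = μg = 0.48 × 9.8 = 4.704 m/s².
Reaction distance = v·t_r = 33.5280 × 1.2 = 40.234 m.
Braking distance = v²/(2a) = 33.5280² / (2 × 4.704) = 1124.127 / 9.408 = 119.486 m.
Total = 40.234 + 119.486 = 159.720 m.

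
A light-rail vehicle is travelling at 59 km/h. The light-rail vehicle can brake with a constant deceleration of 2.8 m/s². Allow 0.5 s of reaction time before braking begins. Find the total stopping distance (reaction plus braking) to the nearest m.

59 km/h ÷ 3.6 = 16.3889 m/s.
Reaction distance = v·t_r = 16.3889 × 0.5 = 8.194 m.
Braking distance = v²/(2a) = 16.3889² / (2 × 2.800) = 268.596 / 5.600 = 47.964 m.
Total = 8.194 + 47.964 = 56.158 m.

Total stopping distance ≈ 56 m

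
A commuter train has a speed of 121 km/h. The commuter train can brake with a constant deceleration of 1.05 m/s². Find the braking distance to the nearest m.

Braking distance ≈ 538 m

121 km/h ÷ 3.6 = 33.6111 m/s.
Braking distance = v²/(2a) = 33.6111² / (2 × 1.050) = 1129.706 / 2.100 = 537.955 m.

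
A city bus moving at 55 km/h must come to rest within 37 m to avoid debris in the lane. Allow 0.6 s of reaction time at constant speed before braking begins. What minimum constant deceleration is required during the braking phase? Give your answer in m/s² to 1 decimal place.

55 km/h ÷ 3.6 = 15.2778 m/s.
Distance covered during reaction = 15.2778 × 0.6 = 9.167 m.
Distance available for braking: 37 − 9.167 = 27.833 m.
v² = 2a·d ⇒ a = v²/(2d) = 15.2778² / (2 × 27.833) = 233.411 / 55.666 = 4.1931 m/s².

Required deceleration ≈ 4.2 m/s²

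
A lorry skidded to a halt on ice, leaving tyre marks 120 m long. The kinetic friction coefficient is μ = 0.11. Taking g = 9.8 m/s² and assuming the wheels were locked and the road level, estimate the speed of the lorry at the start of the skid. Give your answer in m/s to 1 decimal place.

Initial speed ≈ 16.1 m/s

Deceleration a = μg = 0.11 × 9.8 = 1.078 m/s².
v = √(2a·d) = √(2 × 1.078 × 120) = √258.720 = 16.0848 m/s.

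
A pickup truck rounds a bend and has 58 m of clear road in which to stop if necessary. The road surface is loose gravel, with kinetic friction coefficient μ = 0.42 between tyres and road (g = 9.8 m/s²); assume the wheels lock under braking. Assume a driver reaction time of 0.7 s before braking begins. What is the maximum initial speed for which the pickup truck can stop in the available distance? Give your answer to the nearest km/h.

a = μg = 0.42 × 9.8 = 4.116 m/s².
Stopping distance: v·t_r + v²/(2a) = 58 with t_r = 0.7 s and a = 4.116 m/s².
So v² + 5.762 v − 477.46 = 0.
Positive root: v = −a·t_r + √((a·t_r)² + 2a·d) = −2.881 + √(8.300 + 477.46) = 19.1590 m/s.
19.1590 m/s × 3.6 = 68.972 km/h.

Maximum speed ≈ 69 km/h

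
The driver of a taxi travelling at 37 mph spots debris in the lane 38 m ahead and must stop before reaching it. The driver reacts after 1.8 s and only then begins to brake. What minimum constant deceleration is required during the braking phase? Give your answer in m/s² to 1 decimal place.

37 mph × 0.44704 = 16.5405 m/s.
Distance covered during reaction = 16.5405 × 1.8 = 29.773 m.
Distance available for braking: 38 − 29.773 = 8.227 m.
v² = 2a·d ⇒ a = v²/(2d) = 16.5405² / (2 × 8.227) = 273.588 / 16.454 = 16.6274 m/s².

Required deceleration ≈ 16.6 m/s²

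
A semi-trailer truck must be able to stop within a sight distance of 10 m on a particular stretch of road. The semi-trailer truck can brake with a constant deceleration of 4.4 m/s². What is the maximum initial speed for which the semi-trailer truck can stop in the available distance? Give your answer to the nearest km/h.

v²/(2a) = d ⇒ v = √(2 × 4.400 × 10) = √88.00 = 9.3808 m/s.
9.3808 m/s × 3.6 = 33.771 km/h.

Maximum speed ≈ 34 km/h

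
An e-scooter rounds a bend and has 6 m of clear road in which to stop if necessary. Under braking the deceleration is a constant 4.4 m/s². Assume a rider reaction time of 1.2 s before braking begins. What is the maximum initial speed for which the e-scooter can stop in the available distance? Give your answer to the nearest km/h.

Stopping distance: v·t_r + v²/(2a) = 6 with t_r = 1.2 s and a = 4.400 m/s².
So v² + 10.560 v − 52.80 = 0.
Positive root: v = −a·t_r + √((a·t_r)² + 2a·d) = −5.280 + √(27.878 + 52.80) = 3.7021 m/s.
3.7021 m/s × 3.6 = 13.328 km/h.

Maximum speed ≈ 13 km/h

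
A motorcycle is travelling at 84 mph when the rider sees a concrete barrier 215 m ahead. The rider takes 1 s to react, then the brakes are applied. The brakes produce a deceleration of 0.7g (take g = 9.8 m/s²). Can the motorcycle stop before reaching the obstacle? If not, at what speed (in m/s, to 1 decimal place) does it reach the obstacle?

Yes — it stops about 74.7 m short of the obstacle, so it never reaches it

84 mph × 0.44704 = 37.5514 m/s.
a = 0.7 × 9.8 = 6.860 m/s².
Reaction distance = 37.5514 × 1 = 37.551 m.
Braking distance = v²/(2a) = 1410.108 / 13.720 = 102.778 m.
Total stopping distance = 37.551 + 102.778 = 140.329 m, vs 215 m available — it stops with 215 − 140.329 = 74.671 m to spare.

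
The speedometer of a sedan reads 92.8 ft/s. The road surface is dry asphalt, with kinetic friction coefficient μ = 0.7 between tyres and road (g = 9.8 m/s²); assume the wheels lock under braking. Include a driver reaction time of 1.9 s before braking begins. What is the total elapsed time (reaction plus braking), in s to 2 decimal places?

Total time ≈ 6.02 s

92.8 ft/s × 0.3048 = 28.2854 m/s.
a = μg = 0.7 × 9.8 = 6.860 m/s².
Braking time = v/a = 28.2854 / 6.860 = 4.123 s.
Total = 1.9 + 4.123 = 6.023 s.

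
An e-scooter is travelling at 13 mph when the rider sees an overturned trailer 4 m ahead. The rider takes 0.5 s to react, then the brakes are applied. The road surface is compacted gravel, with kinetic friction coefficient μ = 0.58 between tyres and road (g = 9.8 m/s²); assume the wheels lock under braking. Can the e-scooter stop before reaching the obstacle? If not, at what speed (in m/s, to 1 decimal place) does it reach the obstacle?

13 mph × 0.44704 = 5.8115 m/s.
a = μg = 0.58 × 9.8 = 5.684 m/s².
Reaction distance = 5.8115 × 0.5 = 2.906 m.
Braking distance needed to stop: v²/(2a) = 33.774 / 11.368 = 2.971 m, so total needed = 2.906 + 2.971 = 5.877 m > 4 m — it cannot stop.
Distance remaining when braking begins: 4 − 2.906 = 1.094 m.
v² = v₀² − 2a·d = 33.774 − 2 × 5.684 × 1.094 = 21.337 m²/s².
v = √21.337 = 4.619 m/s.

No — it strikes the obstacle at 4.6 m/s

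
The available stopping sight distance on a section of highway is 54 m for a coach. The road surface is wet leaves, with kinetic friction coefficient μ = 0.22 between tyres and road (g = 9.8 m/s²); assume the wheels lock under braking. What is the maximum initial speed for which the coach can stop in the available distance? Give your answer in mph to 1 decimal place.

Maximum speed ≈ 34.1 mph

a = μg = 0.22 × 9.8 = 2.156 m/s².
v²/(2a) = d ⇒ v = √(2 × 2.156 × 54) = √232.85 = 15.2594 m/s.
15.2594 m/s ÷ 0.44704 = 34.134 mph.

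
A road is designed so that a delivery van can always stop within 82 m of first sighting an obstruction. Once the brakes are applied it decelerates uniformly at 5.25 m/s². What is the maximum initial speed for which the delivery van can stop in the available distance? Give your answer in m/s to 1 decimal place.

v²/(2a) = d ⇒ v = √(2 × 5.250 × 82) = √861.00 = 29.3428 m/s.

Maximum speed ≈ 29.3 m/s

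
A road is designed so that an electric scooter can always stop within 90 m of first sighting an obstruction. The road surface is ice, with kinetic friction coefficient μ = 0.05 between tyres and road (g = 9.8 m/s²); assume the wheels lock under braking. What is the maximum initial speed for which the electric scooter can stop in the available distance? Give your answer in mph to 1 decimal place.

a = μg = 0.05 × 9.8 = 0.490 m/s².
v²/(2a) = d ⇒ v = √(2 × 0.490 × 90) = √88.20 = 9.3915 m/s.
9.3915 m/s ÷ 0.44704 = 21.008 mph.

Maximum speed ≈ 21.0 mph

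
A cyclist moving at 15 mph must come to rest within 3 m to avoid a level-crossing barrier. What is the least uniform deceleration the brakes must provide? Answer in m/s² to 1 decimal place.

15 mph × 0.44704 = 6.7056 m/s.
v² = 2a·d ⇒ a = v²/(2d) = 6.7056² / (2 × 3.000) = 44.965 / 6.000 = 7.4942 m/s².

Required deceleration ≈ 7.5 m/s²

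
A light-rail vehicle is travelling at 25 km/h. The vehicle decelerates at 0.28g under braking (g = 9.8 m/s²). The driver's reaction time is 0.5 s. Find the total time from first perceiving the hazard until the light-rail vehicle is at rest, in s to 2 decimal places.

25 km/h ÷ 3.6 = 6.9444 m/s.
a = 0.28 × 9.8 = 2.744 m/s².
Braking time = v/a = 6.9444 / 2.744 = 2.531 s.
Total = 0.5 + 2.531 = 3.031 s.

Total time ≈ 3.03 s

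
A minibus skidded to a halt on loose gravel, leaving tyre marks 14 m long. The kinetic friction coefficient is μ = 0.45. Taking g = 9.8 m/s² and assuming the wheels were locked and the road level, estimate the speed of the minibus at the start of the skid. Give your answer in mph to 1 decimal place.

Deceleration a = μg = 0.45 × 9.8 = 4.410 m/s².
v = √(2a·d) = √(2 × 4.410 × 14) = √123.480 = 11.1122 m/s.
= 11.1122 ÷ 0.44704 = 24.857 mph.

Initial speed ≈ 24.9 mph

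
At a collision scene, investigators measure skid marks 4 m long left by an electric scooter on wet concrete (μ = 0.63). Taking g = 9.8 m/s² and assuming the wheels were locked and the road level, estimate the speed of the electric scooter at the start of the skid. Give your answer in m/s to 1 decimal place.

Deceleration a = μg = 0.63 × 9.8 = 6.174 m/s².
v = √(2a·d) = √(2 × 6.174 × 4) = √49.392 = 7.0279 m/s.

Initial speed ≈ 7.0 m/s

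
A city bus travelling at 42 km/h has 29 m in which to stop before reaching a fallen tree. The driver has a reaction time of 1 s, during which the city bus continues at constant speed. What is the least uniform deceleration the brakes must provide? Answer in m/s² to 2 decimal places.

42 km/h ÷ 3.6 = 11.6667 m/s.
Distance covered during reaction = 11.6667 × 1 = 11.667 m.
Distance available for braking: 29 − 11.667 = 17.333 m.
v² = 2a·d ⇒ a = v²/(2d) = 11.6667² / (2 × 17.333) = 136.112 / 34.666 = 3.9264 m/s².

Required deceleration ≈ 3.93 m/s²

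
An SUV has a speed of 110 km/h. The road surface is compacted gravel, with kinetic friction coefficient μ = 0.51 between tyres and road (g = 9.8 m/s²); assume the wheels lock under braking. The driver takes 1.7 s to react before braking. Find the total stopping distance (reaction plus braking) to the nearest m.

Total stopping distance ≈ 145 m

110 km/h ÷ 3.6 = 30.5556 m/s.
a = μg = 0.51 × 9.8 = 4.998 m/s².
Reaction distance = v·t_r = 30.5556 × 1.7 = 51.945 m.
Braking distance = v²/(2a) = 30.5556² / (2 × 4.998) = 933.645 / 9.996 = 93.402 m.
Total = 51.945 + 93.402 = 145.347 m.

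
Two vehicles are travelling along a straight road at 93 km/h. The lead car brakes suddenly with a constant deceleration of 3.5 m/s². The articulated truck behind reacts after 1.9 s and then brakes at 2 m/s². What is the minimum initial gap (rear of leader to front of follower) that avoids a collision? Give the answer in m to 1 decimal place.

93 km/h ÷ 3.6 = 25.8333 m/s.
Leader travels v²/(2a_L) = 667.359 / 7.000 = 95.337 m before stopping.
Follower covers v·t_r = 25.8333 × 1.9 = 49.083 m while reacting, then v²/(2a_F) = 667.359 / 4.000 = 166.840 m while braking, for a total of 49.083 + 166.840 = 215.923 m.
Since a_F ≤ a_L and the follower starts braking later, the follower is never slower than the leader, so the closest approach is when both have stopped.
Minimum gap = 215.923 − 95.337 = 120.586 m.

Minimum gap ≈ 120.6 m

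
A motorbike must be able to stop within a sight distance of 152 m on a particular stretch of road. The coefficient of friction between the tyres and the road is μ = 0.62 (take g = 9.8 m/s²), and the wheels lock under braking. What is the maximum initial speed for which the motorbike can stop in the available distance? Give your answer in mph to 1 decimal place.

a = μg = 0.62 × 9.8 = 6.076 m/s².
v²/(2a) = d ⇒ v = √(2 × 6.076 × 152) = √1847.10 = 42.9779 m/s.
42.9779 m/s ÷ 0.44704 = 96.139 mph.

Maximum speed ≈ 96.1 mph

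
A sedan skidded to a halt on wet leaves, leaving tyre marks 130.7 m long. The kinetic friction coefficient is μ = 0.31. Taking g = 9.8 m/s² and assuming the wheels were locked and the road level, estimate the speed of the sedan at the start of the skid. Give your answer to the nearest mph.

Deceleration a = μg = 0.31 × 9.8 = 3.038 m/s².
v = √(2a·d) = √(2 × 3.038 × 130.7) = √794.133 = 28.1804 m/s.
= 28.1804 ÷ 0.44704 = 63.038 mph.

Initial speed ≈ 63 mph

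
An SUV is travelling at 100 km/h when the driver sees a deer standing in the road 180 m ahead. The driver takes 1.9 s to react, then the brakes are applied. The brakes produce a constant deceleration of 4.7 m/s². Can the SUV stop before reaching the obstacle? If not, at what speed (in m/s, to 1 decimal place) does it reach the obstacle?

Yes — it stops about 45.1 m short of the obstacle, so it never reaches it

100 km/h ÷ 3.6 = 27.7778 m/s.
Reaction distance = 27.7778 × 1.9 = 52.778 m.
Braking distance = v²/(2a) = 771.606 / 9.400 = 82.086 m.
Total stopping distance = 52.778 + 82.086 = 134.864 m, vs 180 m available — it stops with 180 − 134.864 = 45.136 m to spare.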